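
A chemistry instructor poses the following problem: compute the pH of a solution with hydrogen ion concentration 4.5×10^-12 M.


pH = -log10([H+]) = -log10(4.5×10^-12)
= 12 - log10(4.5)
= 12 - 0.65
= 11.35

11.35


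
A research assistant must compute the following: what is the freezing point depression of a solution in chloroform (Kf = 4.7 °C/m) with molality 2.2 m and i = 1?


ΔTf = Kf × m × i
= 4.7 × 2.2 × 1
= 10.34 °C

10.34 °C


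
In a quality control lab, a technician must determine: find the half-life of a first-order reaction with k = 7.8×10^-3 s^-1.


t½ = ln2/k = 0.693147/(7.8×10^-3 s^-1)
= 88.87 s

88.87 s


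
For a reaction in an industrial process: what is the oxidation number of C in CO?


x + (-2) = 0, so x = +2
Oxidation number: +2

+2


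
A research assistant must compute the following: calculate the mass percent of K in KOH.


M(KOH) = 1×39.1 + 1×16.0 + 1×1.008 = 56.108 g/mol
Mass of K = 1 × 39.1 = 39.10 g/mol
% K = 39.10/56.108 × 100 = 69.69%

69.69%


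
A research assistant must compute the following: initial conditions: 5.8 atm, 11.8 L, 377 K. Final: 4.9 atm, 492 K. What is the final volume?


P1V1/T1 = P2V2/T2
V2 = P1V1T2/(T1P2)
= 5.8×11.8×492/(377×4.9)
= 18.228 L

18.228 L


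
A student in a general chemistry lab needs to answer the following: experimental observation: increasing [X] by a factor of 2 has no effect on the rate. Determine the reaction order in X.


rate ∝ [X]^n
rate ∝ [X]^0
Order in X: 0

0


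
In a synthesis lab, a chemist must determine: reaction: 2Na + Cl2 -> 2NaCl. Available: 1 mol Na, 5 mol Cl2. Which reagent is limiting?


Mole ratio available / coefficient:
  Na: 1/2 = 0.500
  Cl2: 5/1 = 5.000
Smaller ratio is limiting.

Na


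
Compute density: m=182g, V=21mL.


ρ = mass/volume
= 182/21
= 8.667 g/mL

8.667 g/mL


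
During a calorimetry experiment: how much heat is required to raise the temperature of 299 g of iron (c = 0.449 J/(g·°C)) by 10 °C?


q = mcΔT = 299 × 0.449 × 10
= 1342.51 J

1342.51 J


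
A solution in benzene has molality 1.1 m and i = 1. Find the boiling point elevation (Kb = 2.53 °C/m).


ΔTb = Kb × m × i
= 2.53 × 1.1 × 1
= 2.783 °C

2.783 °C


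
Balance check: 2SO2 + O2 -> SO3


Equation: 2SO2 + O2 -> SO3
Check atoms: O: 6≠3, S: 2≠1
Not balanced

No, not balanced


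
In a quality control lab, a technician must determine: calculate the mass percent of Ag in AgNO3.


M(AgNO3) = 1×107.87 + 1×14.01 + 3×16.0 = 169.88 g/mol
Mass of Ag = 1 × 107.87 = 107.87 g/mol
% Ag = 107.87/169.88 × 100 = 63.50%

63.50%


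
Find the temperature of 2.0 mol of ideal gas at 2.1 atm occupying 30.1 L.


PV = nRT  (R = 0.08206 L·atm/(mol·K))
T = PV/(nR) = 2.1×30.1/(2.0×0.08206)
= 63.21/0.164120
= 385.15 K

385.15 K


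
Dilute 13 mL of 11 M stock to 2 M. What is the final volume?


C1V1 = C2V2
11 × 13 = 2 × V2
V2 = 143/2 = 71.5 mL

71.5 mL


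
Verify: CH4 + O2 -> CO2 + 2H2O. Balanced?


Equation: CH4 + O2 -> CO2 + 2H2O
Check atoms: C: 1=1, H: 4=4, O: 2≠4
Not balanced

No, not balanced


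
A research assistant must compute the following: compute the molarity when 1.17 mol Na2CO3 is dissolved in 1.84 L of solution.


M = n/V = 1.17/1.84 = 0.636 mol/L

0.636 M


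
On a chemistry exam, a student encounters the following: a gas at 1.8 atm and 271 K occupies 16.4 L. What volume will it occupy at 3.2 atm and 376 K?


P1V1/T1 = P2V2/T2
V2 = P1V1T2/(T1P2)
= 1.8×16.4×376/(271×3.2)
= 12.799 L

12.799 L


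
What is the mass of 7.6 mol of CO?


M(CO) = 28.01 g/mol
mass = n × M = 7.6 × 28.01 = 212.88 g

212.88 g


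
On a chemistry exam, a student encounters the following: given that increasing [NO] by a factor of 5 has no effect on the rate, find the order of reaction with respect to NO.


rate ∝ [NO]^n
rate ∝ [NO]^0
Order in NO: 0

0


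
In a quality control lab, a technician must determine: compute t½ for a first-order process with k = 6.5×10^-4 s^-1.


t½ = ln2/k = 0.693147/(6.5×10^-4 s^-1)
= 1066 s

1066 s


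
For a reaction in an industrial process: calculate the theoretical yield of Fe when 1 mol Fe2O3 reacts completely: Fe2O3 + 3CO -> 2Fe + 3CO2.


Mole ratio Fe:Fe2O3 = 2:1
n(Fe) = 1 × 2/1 = 2.000 mol
mass = 2.000 × 55.85 = 111.7 g

111.7 g


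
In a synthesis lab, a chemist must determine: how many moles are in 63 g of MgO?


M(MgO) = 40.31 g/mol
n = mass/M = 63/40.31 = 1.5629 mol

1.5629 mol


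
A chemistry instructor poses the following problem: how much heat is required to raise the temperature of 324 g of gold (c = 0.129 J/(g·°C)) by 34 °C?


q = mcΔT = 324 × 0.129 × 34
= 1421.06 J

1421.06 J


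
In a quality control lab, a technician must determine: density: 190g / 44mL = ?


ρ = mass/volume
= 190/44
= 4.318 g/mL

4.318 g/mL


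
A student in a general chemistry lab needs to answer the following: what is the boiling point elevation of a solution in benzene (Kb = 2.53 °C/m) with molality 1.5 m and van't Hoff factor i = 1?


ΔTb = Kb × m × i
= 2.53 × 1.5 × 1
= 3.795 °C

3.795 °C


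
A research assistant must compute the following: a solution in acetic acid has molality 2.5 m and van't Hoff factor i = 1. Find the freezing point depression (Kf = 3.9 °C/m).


ΔTf = Kf × m × i
= 3.9 × 2.5 × 1
= 9.75 °C

9.75 °C


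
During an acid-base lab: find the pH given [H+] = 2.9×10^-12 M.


pH = -log10([H+]) = -log10(2.9×10^-12)
= 12 - log10(2.9)
= 12 - 0.46
= 11.54

11.54


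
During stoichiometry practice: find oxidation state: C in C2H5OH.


2x + 6(+1) + (-2) = 0, so x = -2
Oxidation number: -2

-2


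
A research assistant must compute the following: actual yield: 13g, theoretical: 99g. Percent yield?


% yield = actual/theoretical × 100
= 13/99 × 100
= 13.13%

13.13%


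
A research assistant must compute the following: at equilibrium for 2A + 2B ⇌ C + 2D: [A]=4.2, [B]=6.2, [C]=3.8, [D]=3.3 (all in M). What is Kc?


Kc = [C][D]^2/([A]^2[B]^2)
= (3.8^1 × 3.3^2)/(4.2^2 × 6.2^2)
= 41.382/678.0816
= 0.06103

0.06103


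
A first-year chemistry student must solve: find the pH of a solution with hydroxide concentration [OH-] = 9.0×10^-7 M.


pOH = -log10([OH-]) = -log10(9.0×10^-7)
= 7 - log10(9.0) = 6.05
pH = 14 - pOH = 14 - 6.05 = 7.95

7.95


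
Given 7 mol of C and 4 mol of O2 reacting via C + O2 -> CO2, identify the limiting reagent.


Mole ratio available / coefficient:
  C: 7/1 = 7.000
  O2: 4/1 = 4.000
Smaller ratio is limiting.

O2


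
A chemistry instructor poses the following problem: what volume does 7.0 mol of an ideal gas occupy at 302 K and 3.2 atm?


PV = nRT  (R = 0.08206 L·atm/(mol·K))
V = nRT/P = 7.0×0.08206×302/3.2
= 54.211 L

54.211 L


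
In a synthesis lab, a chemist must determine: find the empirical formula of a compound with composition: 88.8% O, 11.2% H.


Assume 100 g sample. Moles of each element:
  O: 88.8/16.0 = 5.55 mol
  H: 11.2/1.008 = 11.111 mol
Divide by smallest (5.55):
  O: 5.55/5.55 = 1.0
  H: 11.111/5.55 = 2.0
Empirical formula: H2O

H2O


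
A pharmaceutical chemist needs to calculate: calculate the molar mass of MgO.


M(MgO) = 1×24.31 + 1×16.0
= 24.31 + 16.0
= 40.31 g/mol

40.31 g/mol


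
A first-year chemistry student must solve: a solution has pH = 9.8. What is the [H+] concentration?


[H+] = 10^(-pH) = 10^(-9.8)
= 1.58×10^-10 M

1.58×10^-10 M


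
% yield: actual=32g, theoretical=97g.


% yield = actual/theoretical × 100
= 32/97 × 100
= 32.99%

32.99%


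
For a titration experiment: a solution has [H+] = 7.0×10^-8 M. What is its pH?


pH = -log10([H+]) = -log10(7.0×10^-8)
= 8 - log10(7.0)
= 8 - 0.85
= 7.15

7.15


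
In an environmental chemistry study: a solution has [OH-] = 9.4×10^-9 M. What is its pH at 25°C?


pOH = -log10([OH-]) = -log10(9.4×10^-9)
= 9 - log10(9.4) = 8.03
pH = 14 - pOH = 14 - 8.03 = 5.97

5.97


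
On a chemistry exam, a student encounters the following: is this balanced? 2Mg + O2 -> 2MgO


Equation: 2Mg + O2 -> 2MgO
Check atoms: Mg: 2=2, O: 2=2
Balanced

Yes, balanced


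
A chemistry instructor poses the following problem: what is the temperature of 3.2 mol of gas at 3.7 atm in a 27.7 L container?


PV = nRT  (R = 0.08206 L·atm/(mol·K))
T = PV/(nR) = 3.7×27.7/(3.2×0.08206)
= 102.49/0.262592
= 390.30 K

390.30 K


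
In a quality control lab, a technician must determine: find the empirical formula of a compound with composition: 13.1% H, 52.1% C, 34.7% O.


Assume 100 g sample. Moles of each element:
  H: 13.1/1.008 = 12.996 mol
  C: 52.1/12.01 = 4.338 mol
  O: 34.7/16.0 = 2.169 mol
Divide by smallest (2.169):
  H: 12.996/2.169 = 5.99
  C: 4.338/2.169 = 2.0
  O: 2.169/2.169 = 1.0
Empirical formula: C2H6O

C2H6O


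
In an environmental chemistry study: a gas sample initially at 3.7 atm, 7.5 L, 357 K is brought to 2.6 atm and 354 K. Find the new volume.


P1V1/T1 = P2V2/T2
V2 = P1V1T2/(T1P2)
= 3.7×7.5×354/(357×2.6)
= 10.583 L

10.583 L


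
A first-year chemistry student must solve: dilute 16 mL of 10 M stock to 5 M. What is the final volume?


C1V1 = C2V2
10 × 16 = 5 × V2
V2 = 160/5 = 32.0 mL

32.0 mL


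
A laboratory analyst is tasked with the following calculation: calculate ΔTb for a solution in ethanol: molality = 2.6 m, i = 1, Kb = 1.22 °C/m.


ΔTb = Kb × m × i
= 1.22 × 2.6 × 1
= 3.172 °C

3.172 °C


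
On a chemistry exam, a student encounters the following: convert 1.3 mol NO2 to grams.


M(NO2) = 46.01 g/mol
mass = n × M = 1.3 × 46.01 = 59.81 g

59.81 g


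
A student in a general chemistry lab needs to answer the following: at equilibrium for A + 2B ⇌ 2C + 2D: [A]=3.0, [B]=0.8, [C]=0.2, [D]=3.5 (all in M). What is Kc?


Kc = [C]^2[D]^2/([A][B]^2)
= (0.2^2 × 3.5^2)/(3.0^1 × 0.8^2)
= 0.49/1.92
= 0.2552

0.2552


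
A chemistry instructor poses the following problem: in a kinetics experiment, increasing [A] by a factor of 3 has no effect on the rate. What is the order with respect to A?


rate ∝ [A]^n
rate ∝ [A]^0
Order in A: 0

0


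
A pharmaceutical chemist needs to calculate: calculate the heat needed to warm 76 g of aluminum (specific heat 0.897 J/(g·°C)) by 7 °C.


q = mcΔT = 76 × 0.897 × 7
= 477.20 J

477.20 J


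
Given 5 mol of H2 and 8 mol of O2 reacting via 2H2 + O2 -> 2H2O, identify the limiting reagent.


Mole ratio available / coefficient:
  H2: 5/2 = 2.500
  O2: 8/1 = 8.000
Smaller ratio is limiting.

H2


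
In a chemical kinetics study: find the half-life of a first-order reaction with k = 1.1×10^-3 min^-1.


t½ = ln2/k = 0.693147/(1.1×10^-3 min^-1)
= 630.1 min

630.1 min


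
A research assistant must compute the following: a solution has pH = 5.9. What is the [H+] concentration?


[H+] = 10^(-pH) = 10^(-5.9)
= 1.26×10^-6 M

1.26×10^-6 M


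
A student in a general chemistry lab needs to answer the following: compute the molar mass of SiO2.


M(SiO2) = 1×28.09 + 2×16.0
= 28.09 + 32.0
= 60.09 g/mol

60.09 g/mol


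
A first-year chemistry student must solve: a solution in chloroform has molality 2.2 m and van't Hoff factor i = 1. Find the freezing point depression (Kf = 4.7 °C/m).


ΔTf = Kf × m × i
= 4.7 × 2.2 × 1
= 10.34 °C

10.34 °C


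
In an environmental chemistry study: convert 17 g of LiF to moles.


M(LiF) = 25.94 g/mol
n = mass/M = 17/25.94 = 0.6554 mol

0.6554 mol


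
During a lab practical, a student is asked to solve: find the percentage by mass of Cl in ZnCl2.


M(ZnCl2) = 1×65.38 + 2×35.45 = 136.28 g/mol
Mass of Cl = 2 × 35.45 = 70.90 g/mol
% Cl = 70.90/136.28 × 100 = 52.03%

52.03%


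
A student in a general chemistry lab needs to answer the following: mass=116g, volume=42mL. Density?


ρ = mass/volume
= 116/42
= 2.762 g/mL

2.762 g/mL


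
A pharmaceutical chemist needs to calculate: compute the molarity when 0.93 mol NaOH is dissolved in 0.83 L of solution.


M = n/V = 0.93/0.83 = 1.120 mol/L

1.120 M


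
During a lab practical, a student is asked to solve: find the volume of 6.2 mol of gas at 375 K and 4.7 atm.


PV = nRT  (R = 0.08206 L·atm/(mol·K))
V = nRT/P = 6.2×0.08206×375/4.7
= 40.594 L

40.594 L


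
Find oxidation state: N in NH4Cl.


x + 4(+1) + (-1) = 0, so x = -3
Oxidation number: -3

-3


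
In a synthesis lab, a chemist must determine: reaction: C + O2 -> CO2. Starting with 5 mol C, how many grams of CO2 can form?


Mole ratio CO2:C = 1:1
n(CO2) = 5 × 1/1 = 5.000 mol
mass = 5.000 × 44.01 = 220.05 g

220.05 g


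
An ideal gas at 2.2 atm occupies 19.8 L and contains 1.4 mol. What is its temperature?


PV = nRT  (R = 0.08206 L·atm/(mol·K))
T = PV/(nR) = 2.2×19.8/(1.4×0.08206)
= 43.56/0.114884
= 379.17 K

379.17 K


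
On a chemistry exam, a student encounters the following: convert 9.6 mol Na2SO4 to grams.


M(Na2SO4) = 142.05 g/mol
mass = n × M = 9.6 × 142.05 = 1363.68 g

1363.68 g


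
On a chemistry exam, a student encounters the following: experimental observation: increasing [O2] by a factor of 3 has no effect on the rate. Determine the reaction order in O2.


rate ∝ [O2]^n
rate ∝ [O2]^0
Order in O2: 0

0


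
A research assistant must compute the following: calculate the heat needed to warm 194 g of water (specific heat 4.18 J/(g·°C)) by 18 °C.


q = mcΔT = 194 × 4.18 × 18
= 14596.56 J

14596.56 J


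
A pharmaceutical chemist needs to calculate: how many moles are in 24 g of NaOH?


M(NaOH) = 40.0 g/mol
n = mass/M = 24/40.0 = 0.6 mol

0.6 mol


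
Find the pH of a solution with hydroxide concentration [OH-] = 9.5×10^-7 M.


pOH = -log10([OH-]) = -log10(9.5×10^-7)
= 7 - log10(9.5) = 6.02
pH = 14 - pOH = 14 - 6.02 = 7.98

7.98


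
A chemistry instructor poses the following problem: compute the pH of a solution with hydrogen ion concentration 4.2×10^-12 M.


pH = -log10([H+]) = -log10(4.2×10^-12)
= 12 - log10(4.2)
= 12 - 0.62
= 11.38

11.38


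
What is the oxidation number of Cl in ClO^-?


x + (-2) = -1, so x = +1
Oxidation number: +1

+1


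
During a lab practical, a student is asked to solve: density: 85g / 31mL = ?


ρ = mass/volume
= 85/31
= 2.742 g/mL

2.742 g/mL


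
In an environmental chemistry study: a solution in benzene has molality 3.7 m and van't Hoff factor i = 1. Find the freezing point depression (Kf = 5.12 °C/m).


ΔTf = Kf × m × i
= 5.12 × 3.7 × 1
= 18.944 °C

18.944 °C


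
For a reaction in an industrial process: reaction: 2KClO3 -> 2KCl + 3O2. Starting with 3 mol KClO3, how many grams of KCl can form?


Mole ratio KCl:KClO3 = 2:2
n(KCl) = 3 × 2/2 = 3.000 mol
mass = 3.000 × 74.55 = 223.65 g

223.65 g


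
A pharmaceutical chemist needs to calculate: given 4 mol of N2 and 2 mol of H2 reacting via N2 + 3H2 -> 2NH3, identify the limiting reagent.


Mole ratio available / coefficient:
  N2: 4/1 = 4.000
  H2: 2/3 = 0.667
Smaller ratio is limiting.

H2


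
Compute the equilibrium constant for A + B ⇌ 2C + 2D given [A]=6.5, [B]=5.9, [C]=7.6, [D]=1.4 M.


Kc = [C]^2[D]^2/([A][B])
= (7.6^2 × 1.4^2)/(6.5^1 × 5.9^1)
= 113.2096/38.35
= 2.952

2.952


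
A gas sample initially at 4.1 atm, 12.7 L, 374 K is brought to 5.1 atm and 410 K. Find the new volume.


P1V1/T1 = P2V2/T2
V2 = P1V1T2/(T1P2)
= 4.1×12.7×410/(374×5.1)
= 11.193 L

11.193 L


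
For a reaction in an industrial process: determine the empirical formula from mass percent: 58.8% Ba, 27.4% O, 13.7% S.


Assume 100 g sample. Moles of each element:
  Ba: 58.8/137.33 = 0.428 mol
  O: 27.4/16.0 = 1.712 mol
  S: 13.7/32.07 = 0.427 mol
Divide by smallest (0.427):
  Ba: 0.428/0.427 = 1.0
  O: 1.712/0.427 = 4.01
  S: 0.427/0.427 = 1.0
Empirical formula: BaSO4

BaSO4


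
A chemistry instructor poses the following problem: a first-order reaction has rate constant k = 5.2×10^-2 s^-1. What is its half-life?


t½ = ln2/k = 0.693147/(5.2×10^-2 s^-1)
= 13.33 s

13.33 s


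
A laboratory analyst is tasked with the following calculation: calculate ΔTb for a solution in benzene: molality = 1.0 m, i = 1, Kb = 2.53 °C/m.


ΔTb = Kb × m × i
= 2.53 × 1.0 × 1
= 2.53 °C

2.53 °C


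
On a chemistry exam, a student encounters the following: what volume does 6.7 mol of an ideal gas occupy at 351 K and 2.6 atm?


PV = nRT  (R = 0.08206 L·atm/(mol·K))
V = nRT/P = 6.7×0.08206×351/2.6
= 74.223 L

74.223 L


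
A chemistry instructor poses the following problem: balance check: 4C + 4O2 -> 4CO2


Equation: 4C + 4O2 -> 4CO2
Check atoms: C: 4=4, O: 8=8
Balanced

Yes, balanced


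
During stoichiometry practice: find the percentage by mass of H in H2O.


M(H2O) = 2×1.008 + 1×16.0 = 18.016 g/mol
Mass of H = 2 × 1.008 = 2.016 g/mol
% H = 2.016/18.016 × 100 = 11.19%

11.19%


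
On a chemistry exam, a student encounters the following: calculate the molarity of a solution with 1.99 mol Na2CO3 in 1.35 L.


M = n/V = 1.99/1.35 = 1.474 mol/L

1.474 M


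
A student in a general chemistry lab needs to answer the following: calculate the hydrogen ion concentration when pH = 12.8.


[H+] = 10^(-pH) = 10^(-12.8)
= 1.58×10^-13 M

1.58×10^-13 M


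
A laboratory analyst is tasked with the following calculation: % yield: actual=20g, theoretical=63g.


% yield = actual/theoretical × 100
= 20/63 × 100
= 31.75%

31.75%


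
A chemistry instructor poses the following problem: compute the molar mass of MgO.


M(MgO) = 1×24.31 + 1×16.0
= 24.31 + 16.0
= 40.31 g/mol

40.31 g/mol


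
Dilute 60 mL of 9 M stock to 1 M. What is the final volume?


C1V1 = C2V2
9 × 60 = 1 × V2
V2 = 540/1 = 540.0 mL

540.0 mL


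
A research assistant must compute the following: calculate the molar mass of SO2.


M(SO2) = 1×32.07 + 2×16.0
= 32.07 + 32.0
= 64.07 g/mol

64.07 g/mol


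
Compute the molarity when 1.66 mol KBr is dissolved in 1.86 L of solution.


M = n/V = 1.66/1.86 = 0.892 mol/L

0.892 M


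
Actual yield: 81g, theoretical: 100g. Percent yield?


% yield = actual/theoretical × 100
= 81/100 × 100
= 81.0%

81.0%


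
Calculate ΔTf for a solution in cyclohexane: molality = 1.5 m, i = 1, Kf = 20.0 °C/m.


ΔTf = Kf × m × i
= 20.0 × 1.5 × 1
= 30.0 °C

30.0 °C


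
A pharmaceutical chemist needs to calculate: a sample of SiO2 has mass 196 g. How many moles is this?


M(SiO2) = 60.09 g/mol
n = mass/M = 196/60.09 = 3.2618 mol

3.2618 mol


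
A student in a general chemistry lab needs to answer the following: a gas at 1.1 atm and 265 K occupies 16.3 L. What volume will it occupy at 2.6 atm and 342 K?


P1V1/T1 = P2V2/T2
V2 = P1V1T2/(T1P2)
= 1.1×16.3×342/(265×2.6)
= 8.9 L

8.9 L


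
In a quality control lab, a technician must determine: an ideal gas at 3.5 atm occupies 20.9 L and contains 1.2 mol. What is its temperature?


PV = nRT  (R = 0.08206 L·atm/(mol·K))
T = PV/(nR) = 3.5×20.9/(1.2×0.08206)
= 73.15/0.098472
= 742.85 K

742.85 K


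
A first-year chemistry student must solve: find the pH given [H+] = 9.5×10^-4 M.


pH = -log10([H+]) = -log10(9.5×10^-4)
= 4 - log10(9.5)
= 4 - 0.98
= 3.02

3.02


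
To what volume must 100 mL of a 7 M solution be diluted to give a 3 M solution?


C1V1 = C2V2
7 × 100 = 3 × V2
V2 = 700/3 = 233.33 mL

233.33 mL


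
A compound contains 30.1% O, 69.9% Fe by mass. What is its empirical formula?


Assume 100 g sample. Moles of each element:
  O: 30.1/16.0 = 1.881 mol
  Fe: 69.9/55.85 = 1.252 mol
Divide by smallest (1.252):
  O: 1.881/1.252 = 1.5
  Fe: 1.252/1.252 = 1.0
Multiply all ratios by 2 to obtain whole numbers.
Empirical formula: Fe2O3

Fe2O3


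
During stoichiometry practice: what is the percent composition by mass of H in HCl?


M(HCl) = 1×1.008 + 1×35.45 = 36.458 g/mol
Mass of H = 1 × 1.008 = 1.008 g/mol
% H = 1.008/36.458 × 100 = 2.76%

2.76%


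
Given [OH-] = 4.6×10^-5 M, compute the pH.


pOH = -log10([OH-]) = -log10(4.6×10^-5)
= 5 - log10(4.6) = 4.34
pH = 14 - pOH = 14 - 4.34 = 9.66

9.66


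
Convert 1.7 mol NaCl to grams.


M(NaCl) = 58.44 g/mol
mass = n × M = 1.7 × 58.44 = 99.35 g

99.35 g


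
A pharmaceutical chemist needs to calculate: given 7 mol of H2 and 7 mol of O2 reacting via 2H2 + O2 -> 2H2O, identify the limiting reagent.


Mole ratio available / coefficient:
  H2: 7/2 = 3.500
  O2: 7/1 = 7.000
Smaller ratio is limiting.

H2


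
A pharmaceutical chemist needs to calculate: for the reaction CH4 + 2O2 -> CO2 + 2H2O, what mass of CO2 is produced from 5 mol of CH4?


Mole ratio CO2:CH4 = 1:1
n(CO2) = 5 × 1/1 = 5.000 mol
mass = 5.000 × 44.01 = 220.05 g

220.05 g


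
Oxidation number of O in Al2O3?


O is usually -2
Oxidation number: -2

-2


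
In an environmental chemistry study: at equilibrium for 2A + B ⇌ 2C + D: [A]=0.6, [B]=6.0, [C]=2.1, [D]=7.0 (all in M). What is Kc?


Kc = [C]^2[D]/([A]^2[B])
= (2.1^2 × 7.0^1)/(0.6^2 × 6.0^1)
= 30.87/2.16
= 14.29

14.29


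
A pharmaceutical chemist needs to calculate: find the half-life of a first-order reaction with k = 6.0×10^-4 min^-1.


t½ = ln2/k = 0.693147/(6.0×10^-4 min^-1)
= 1155 min

1155 min


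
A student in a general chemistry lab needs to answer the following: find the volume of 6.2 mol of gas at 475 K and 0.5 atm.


PV = nRT  (R = 0.08206 L·atm/(mol·K))
V = nRT/P = 6.2×0.08206×475/0.5
= 483.333 L

483.333 L


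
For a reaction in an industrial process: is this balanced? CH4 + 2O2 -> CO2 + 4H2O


Equation: CH4 + 2O2 -> CO2 + 4H2O
Check atoms: C: 1=1, H: 4≠8, O: 4≠6
Not balanced

No, not balanced


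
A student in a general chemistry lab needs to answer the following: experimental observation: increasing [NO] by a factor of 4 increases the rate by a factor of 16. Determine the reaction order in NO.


rate ∝ [NO]^n
4^n = 16 → n = 2
Order in NO: 2

2


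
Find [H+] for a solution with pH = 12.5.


[H+] = 10^(-pH) = 10^(-12.5)
= 3.16×10^-13 M

3.16×10^-13 M


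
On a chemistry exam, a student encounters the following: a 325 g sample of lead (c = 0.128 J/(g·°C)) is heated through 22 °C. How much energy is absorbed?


q = mcΔT = 325 × 0.128 × 22
= 915.20 J

915.20 J


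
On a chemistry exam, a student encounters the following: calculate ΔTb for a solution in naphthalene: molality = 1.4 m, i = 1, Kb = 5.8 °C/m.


ΔTb = Kb × m × i
= 5.8 × 1.4 × 1
= 8.12 °C

8.12 °C


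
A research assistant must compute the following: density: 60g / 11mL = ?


ρ = mass/volume
= 60/11
= 5.455 g/mL

5.455 g/mL


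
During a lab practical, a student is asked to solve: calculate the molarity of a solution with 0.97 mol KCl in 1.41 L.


M = n/V = 0.97/1.41 = 0.688 mol/L

0.688 M


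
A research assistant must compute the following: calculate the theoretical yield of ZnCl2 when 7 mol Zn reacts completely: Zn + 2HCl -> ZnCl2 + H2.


Mole ratio ZnCl2:Zn = 1:1
n(ZnCl2) = 7 × 1/1 = 7.000 mol
mass = 7.000 × 136.28 = 953.96 g

953.96 g


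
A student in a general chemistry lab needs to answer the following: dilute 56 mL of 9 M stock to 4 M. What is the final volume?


C1V1 = C2V2
9 × 56 = 4 × V2
V2 = 504/4 = 126.0 mL

126.0 mL


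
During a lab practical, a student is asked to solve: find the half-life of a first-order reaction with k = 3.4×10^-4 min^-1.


t½ = ln2/k = 0.693147/(3.4×10^-4 min^-1)
= 2039 min

2039 min


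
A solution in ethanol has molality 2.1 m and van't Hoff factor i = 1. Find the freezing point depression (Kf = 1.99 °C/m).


ΔTf = Kf × m × i
= 1.99 × 2.1 × 1
= 4.179 °C

4.179 °C


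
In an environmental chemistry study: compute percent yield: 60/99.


% yield = actual/theoretical × 100
= 60/99 × 100
= 60.61%

60.61%


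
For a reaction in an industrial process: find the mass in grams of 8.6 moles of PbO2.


M(PbO2) = 239.2 g/mol
mass = n × M = 8.6 × 239.2 = 2057.12 g

2057.12 g


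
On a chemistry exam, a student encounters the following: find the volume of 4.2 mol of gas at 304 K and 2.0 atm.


PV = nRT  (R = 0.08206 L·atm/(mol·K))
V = nRT/P = 4.2×0.08206×304/2.0
= 52.387 L

52.387 L


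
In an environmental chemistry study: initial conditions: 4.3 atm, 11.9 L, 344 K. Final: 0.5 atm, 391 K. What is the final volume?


P1V1/T1 = P2V2/T2
V2 = P1V1T2/(T1P2)
= 4.3×11.9×391/(344×0.5)
= 116.323 L

116.323 L


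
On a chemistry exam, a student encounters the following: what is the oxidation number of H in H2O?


H is +1 with nonmetals
Oxidation number: +1

+1


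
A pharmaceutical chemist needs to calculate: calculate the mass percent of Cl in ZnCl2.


M(ZnCl2) = 1×65.38 + 2×35.45 = 136.28 g/mol
Mass of Cl = 2 × 35.45 = 70.90 g/mol
% Cl = 70.90/136.28 × 100 = 52.03%

52.03%


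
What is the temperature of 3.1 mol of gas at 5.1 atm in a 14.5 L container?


PV = nRT  (R = 0.08206 L·atm/(mol·K))
T = PV/(nR) = 5.1×14.5/(3.1×0.08206)
= 73.95/0.254386
= 290.70 K

290.70 K


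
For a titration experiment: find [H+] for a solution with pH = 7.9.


[H+] = 10^(-pH) = 10^(-7.9)
= 1.26×10^-8 M

1.26×10^-8 M


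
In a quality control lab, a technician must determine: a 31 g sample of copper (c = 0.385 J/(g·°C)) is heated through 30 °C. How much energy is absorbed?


q = mcΔT = 31 × 0.385 × 30
= 358.05 J

358.05 J


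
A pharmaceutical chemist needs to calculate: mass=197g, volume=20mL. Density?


ρ = mass/volume
= 197/20
= 9.85 g/mL

9.85 g/mL


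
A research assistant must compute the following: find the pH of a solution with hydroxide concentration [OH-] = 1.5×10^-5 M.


pOH = -log10([OH-]) = -log10(1.5×10^-5)
= 5 - log10(1.5) = 4.82
pH = 14 - pOH = 14 - 4.82 = 9.18

9.18


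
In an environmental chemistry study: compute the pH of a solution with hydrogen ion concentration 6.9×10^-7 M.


pH = -log10([H+]) = -log10(6.9×10^-7)
= 7 - log10(6.9)
= 7 - 0.84
= 6.16

6.16


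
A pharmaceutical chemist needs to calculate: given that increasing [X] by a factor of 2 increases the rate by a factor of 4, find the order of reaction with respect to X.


rate ∝ [X]^n
2^n = 4 → n = 2
Order in X: 2

2


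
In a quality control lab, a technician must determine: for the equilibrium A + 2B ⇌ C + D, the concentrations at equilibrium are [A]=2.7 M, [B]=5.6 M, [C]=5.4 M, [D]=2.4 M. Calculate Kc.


Kc = [C][D]/([A][B]^2)
= (5.4^1 × 2.4^1)/(2.7^1 × 5.6^2)
= 12.96/84.672
= 0.1531

0.1531


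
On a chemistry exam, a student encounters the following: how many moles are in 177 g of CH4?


M(CH4) = 16.04 g/mol
n = mass/M = 177/16.04 = 11.0349 mol

11.0349 mol


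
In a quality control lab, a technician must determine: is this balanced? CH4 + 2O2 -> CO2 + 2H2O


Equation: CH4 + 2O2 -> CO2 + 2H2O
Check atoms: C: 1=1, H: 4=4, O: 4=4
Balanced

Yes, balanced


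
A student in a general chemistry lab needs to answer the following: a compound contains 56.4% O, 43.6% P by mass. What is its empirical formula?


Assume 100 g sample. Moles of each element:
  O: 56.4/16.0 = 3.525 mol
  P: 43.6/30.97 = 1.408 mol
Divide by smallest (1.408):
  O: 3.525/1.408 = 2.5
  P: 1.408/1.408 = 1.0
Multiply all ratios by 2 to obtain whole numbers.
Empirical formula: P2O5

P2O5


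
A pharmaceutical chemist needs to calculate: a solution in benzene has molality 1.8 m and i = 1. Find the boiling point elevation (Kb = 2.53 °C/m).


ΔTb = Kb × m × i
= 2.53 × 1.8 × 1
= 4.554 °C

4.554 °C


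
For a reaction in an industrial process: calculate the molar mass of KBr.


M(KBr) = 1×39.1 + 1×79.9
= 39.1 + 79.9
= 119.0 g/mol

119.0 g/mol


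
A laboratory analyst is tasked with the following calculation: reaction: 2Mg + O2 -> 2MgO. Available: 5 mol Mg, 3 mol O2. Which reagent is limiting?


Mole ratio available / coefficient:
  Mg: 5/2 = 2.500
  O2: 3/1 = 3.000
Smaller ratio is limiting.

Mg


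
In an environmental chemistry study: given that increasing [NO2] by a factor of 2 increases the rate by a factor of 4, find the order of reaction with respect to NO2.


rate ∝ [NO2]^n
2^n = 4 → n = 2
Order in NO2: 2

2


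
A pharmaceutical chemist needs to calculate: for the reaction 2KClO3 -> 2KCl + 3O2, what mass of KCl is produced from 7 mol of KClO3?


Mole ratio KCl:KClO3 = 2:2
n(KCl) = 7 × 2/2 = 7.000 mol
mass = 7.000 × 74.55 = 521.85 g

521.85 g


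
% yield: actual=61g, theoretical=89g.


% yield = actual/theoretical × 100
= 61/89 × 100
= 68.54%

68.54%


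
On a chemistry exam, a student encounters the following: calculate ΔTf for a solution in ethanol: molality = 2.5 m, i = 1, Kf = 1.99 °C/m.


ΔTf = Kf × m × i
= 1.99 × 2.5 × 1
= 4.975 °C

4.975 °C


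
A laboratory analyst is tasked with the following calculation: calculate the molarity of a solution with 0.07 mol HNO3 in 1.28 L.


M = n/V = 0.07/1.28 = 0.055 mol/L

0.055 M


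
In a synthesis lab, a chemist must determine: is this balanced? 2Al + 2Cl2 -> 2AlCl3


Equation: 2Al + 2Cl2 -> 2AlCl3
Check atoms: Al: 2=2, Cl: 4≠6
Not balanced

No, not balanced


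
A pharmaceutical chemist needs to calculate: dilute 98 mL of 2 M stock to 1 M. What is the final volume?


C1V1 = C2V2
2 × 98 = 1 × V2
V2 = 196/1 = 196.0 mL

196.0 mL


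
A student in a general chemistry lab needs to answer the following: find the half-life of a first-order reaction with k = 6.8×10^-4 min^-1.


t½ = ln2/k = 0.693147/(6.8×10^-4 min^-1)
= 1019 min

1019 min


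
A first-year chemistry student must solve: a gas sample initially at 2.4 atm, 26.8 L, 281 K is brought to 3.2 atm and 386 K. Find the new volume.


P1V1/T1 = P2V2/T2
V2 = P1V1T2/(T1P2)
= 2.4×26.8×386/(281×3.2)
= 27.611 L

27.611 L


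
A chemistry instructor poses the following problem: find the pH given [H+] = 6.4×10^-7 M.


pH = -log10([H+]) = -log10(6.4×10^-7)
= 7 - log10(6.4)
= 7 - 0.81
= 6.19

6.19


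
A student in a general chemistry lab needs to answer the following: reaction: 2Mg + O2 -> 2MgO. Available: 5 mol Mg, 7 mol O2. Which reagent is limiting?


Mole ratio available / coefficient:
  Mg: 5/2 = 2.500
  O2: 7/1 = 7.000
Smaller ratio is limiting.

Mg


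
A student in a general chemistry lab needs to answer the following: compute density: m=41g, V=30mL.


ρ = mass/volume
= 41/30
= 1.367 g/mL

1.367 g/mL


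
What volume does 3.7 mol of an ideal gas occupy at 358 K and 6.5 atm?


PV = nRT  (R = 0.08206 L·atm/(mol·K))
V = nRT/P = 3.7×0.08206×358/6.5
= 16.723 L

16.723 L


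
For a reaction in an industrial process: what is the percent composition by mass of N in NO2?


M(NO2) = 1×14.01 + 2×16.0 = 46.01 g/mol
Mass of N = 1 × 14.01 = 14.01 g/mol
% N = 14.01/46.01 × 100 = 30.45%

30.45%


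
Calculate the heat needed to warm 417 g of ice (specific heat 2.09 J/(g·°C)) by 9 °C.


q = mcΔT = 417 × 2.09 × 9
= 7843.77 J

7843.77 J


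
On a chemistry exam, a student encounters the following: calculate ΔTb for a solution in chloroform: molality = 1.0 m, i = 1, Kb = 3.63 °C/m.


ΔTb = Kb × m × i
= 3.63 × 1.0 × 1
= 3.63 °C

3.63 °C


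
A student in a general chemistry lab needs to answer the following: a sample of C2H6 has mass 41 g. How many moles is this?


M(C2H6) = 30.07 g/mol
n = mass/M = 41/30.07 = 1.3635 mol

1.3635 mol


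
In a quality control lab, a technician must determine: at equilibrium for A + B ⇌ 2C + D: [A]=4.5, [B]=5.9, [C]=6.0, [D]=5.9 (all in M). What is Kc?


Kc = [C]^2[D]/([A][B])
= (6.0^2 × 5.9^1)/(4.5^1 × 5.9^1)
= 212.4/26.55
= 8.000

8.000


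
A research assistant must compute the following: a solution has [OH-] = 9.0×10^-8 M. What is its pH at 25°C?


pOH = -log10([OH-]) = -log10(9.0×10^-8)
= 8 - log10(9.0) = 7.05
pH = 14 - pOH = 14 - 7.05 = 6.95

6.95


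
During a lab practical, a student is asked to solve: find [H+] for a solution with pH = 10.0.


[H+] = 10^(-pH) = 10^(-10.0)
= 1.0×10^-10 M

1.0×10^-10 M


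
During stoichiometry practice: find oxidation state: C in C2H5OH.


2x + 6(+1) + (-2) = 0, so x = -2
Oxidation number: -2

-2


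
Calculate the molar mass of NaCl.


M(NaCl) = 1×22.99 + 1×35.45
= 22.99 + 35.45
= 58.44 g/mol

58.44 g/mol


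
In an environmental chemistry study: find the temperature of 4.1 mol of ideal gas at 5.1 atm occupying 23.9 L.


PV = nRT  (R = 0.08206 L·atm/(mol·K))
T = PV/(nR) = 5.1×23.9/(4.1×0.08206)
= 121.89/0.336446
= 362.29 K

362.29 K


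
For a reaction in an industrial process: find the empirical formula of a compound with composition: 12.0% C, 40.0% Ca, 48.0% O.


Assume 100 g sample. Moles of each element:
  C: 12.0/12.01 = 0.999 mol
  Ca: 40.0/40.08 = 0.998 mol
  O: 48.0/16.0 = 3.0 mol
Divide by smallest (0.998):
  C: 0.999/0.998 = 1.0
  Ca: 0.998/0.998 = 1.0
  O: 3.0/0.998 = 3.01
Empirical formula: CaCO3

CaCO3


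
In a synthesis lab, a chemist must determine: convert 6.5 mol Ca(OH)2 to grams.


M(Ca(OH)2) = 74.1 g/mol
mass = n × M = 6.5 × 74.1 = 481.65 g

481.65 g


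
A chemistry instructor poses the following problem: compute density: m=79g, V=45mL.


ρ = mass/volume
= 79/45
= 1.756 g/mL

1.756 g/mL


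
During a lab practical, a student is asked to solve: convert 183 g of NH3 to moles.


M(NH3) = 17.03 g/mol
n = mass/M = 183/17.03 = 10.7457 mol

10.7457 mol


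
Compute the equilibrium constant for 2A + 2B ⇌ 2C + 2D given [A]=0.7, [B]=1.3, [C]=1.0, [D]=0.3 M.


Kc = [C]^2[D]^2/([A]^2[B]^2)
= (1.0^2 × 0.3^2)/(0.7^2 × 1.3^2)
= 0.09/0.8281
= 0.1087

0.1087


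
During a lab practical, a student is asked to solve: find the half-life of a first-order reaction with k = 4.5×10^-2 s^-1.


t½ = ln2/k = 0.693147/(4.5×10^-2 s^-1)
= 15.40 s

15.40 s


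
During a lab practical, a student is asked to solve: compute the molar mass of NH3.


M(NH3) = 1×14.01 + 3×1.008
= 14.01 + 3.02
= 17.03 g/mol

17.03 g/mol


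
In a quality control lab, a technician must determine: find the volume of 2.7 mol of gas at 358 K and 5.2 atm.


PV = nRT  (R = 0.08206 L·atm/(mol·K))
V = nRT/P = 2.7×0.08206×358/5.2
= 15.254 L

15.254 L


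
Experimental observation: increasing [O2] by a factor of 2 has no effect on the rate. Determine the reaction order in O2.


rate ∝ [O2]^n
rate ∝ [O2]^0
Order in O2: 0

0


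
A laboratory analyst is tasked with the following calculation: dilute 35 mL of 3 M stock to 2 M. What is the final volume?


C1V1 = C2V2
3 × 35 = 2 × V2
V2 = 105/2 = 52.5 mL

52.5 mL


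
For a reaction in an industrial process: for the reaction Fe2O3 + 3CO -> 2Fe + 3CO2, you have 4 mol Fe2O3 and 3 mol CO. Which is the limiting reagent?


Mole ratio available / coefficient:
  Fe2O3: 4/1 = 4.000
  CO: 3/3 = 1.000
Smaller ratio is limiting.

CO


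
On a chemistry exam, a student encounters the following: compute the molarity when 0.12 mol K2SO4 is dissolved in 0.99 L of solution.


M = n/V = 0.12/0.99 = 0.121 mol/L

0.121 M


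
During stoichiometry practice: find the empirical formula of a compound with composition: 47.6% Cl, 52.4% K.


Assume 100 g sample. Moles of each element:
  Cl: 47.6/35.45 = 1.343 mol
  K: 52.4/39.1 = 1.34 mol
Divide by smallest (1.34):
  Cl: 1.343/1.34 = 1.0
  K: 1.34/1.34 = 1.0
Empirical formula: KCl

KCl


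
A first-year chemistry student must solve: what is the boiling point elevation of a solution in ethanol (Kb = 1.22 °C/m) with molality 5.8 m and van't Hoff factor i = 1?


ΔTb = Kb × m × i
= 1.22 × 5.8 × 1
= 7.076 °C

7.076 °C


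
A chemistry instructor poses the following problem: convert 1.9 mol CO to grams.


M(CO) = 28.01 g/mol
mass = n × M = 1.9 × 28.01 = 53.22 g

53.22 g


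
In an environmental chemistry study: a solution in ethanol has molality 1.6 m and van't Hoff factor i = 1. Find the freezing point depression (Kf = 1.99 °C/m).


ΔTf = Kf × m × i
= 1.99 × 1.6 × 1
= 3.184 °C

3.184 °C


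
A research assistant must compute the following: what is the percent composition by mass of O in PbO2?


M(PbO2) = 1×207.2 + 2×16.0 = 239.20 g/mol
Mass of O = 2 × 16.0 = 32.00 g/mol
% O = 32.00/239.20 × 100 = 13.38%

13.38%


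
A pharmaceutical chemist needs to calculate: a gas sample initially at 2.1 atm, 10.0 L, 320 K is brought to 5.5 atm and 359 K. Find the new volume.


P1V1/T1 = P2V2/T2
V2 = P1V1T2/(T1P2)
= 2.1×10.0×359/(320×5.5)
= 4.284 L

4.284 L


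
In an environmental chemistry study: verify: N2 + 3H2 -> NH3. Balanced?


Equation: N2 + 3H2 -> NH3
Check atoms: H: 6≠3, N: 2≠1
Not balanced

No, not balanced


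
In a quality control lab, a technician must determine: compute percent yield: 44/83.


% yield = actual/theoretical × 100
= 44/83 × 100
= 53.01%

53.01%


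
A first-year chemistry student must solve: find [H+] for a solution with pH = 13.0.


[H+] = 10^(-pH) = 10^(-13.0)
= 1.0×10^-13 M

1.0×10^-13 M


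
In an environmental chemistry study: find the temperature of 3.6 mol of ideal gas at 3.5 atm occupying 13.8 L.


PV = nRT  (R = 0.08206 L·atm/(mol·K))
T = PV/(nR) = 3.5×13.8/(3.6×0.08206)
= 48.30/0.295416
= 163.50 K

163.50 K


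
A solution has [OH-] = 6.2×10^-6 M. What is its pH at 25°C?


pOH = -log10([OH-]) = -log10(6.2×10^-6)
= 6 - log10(6.2) = 5.21
pH = 14 - pOH = 14 - 5.21 = 8.79

8.79


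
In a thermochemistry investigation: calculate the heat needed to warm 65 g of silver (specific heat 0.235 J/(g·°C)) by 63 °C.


q = mcΔT = 65 × 0.235 × 63
= 962.33 J

962.33 J


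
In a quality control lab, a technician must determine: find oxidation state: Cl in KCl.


halide: -1
Oxidation number: -1

-1


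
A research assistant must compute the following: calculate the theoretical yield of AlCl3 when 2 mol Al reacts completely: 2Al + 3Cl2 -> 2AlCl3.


Mole ratio AlCl3:Al = 2:2
n(AlCl3) = 2 × 2/2 = 2.000 mol
mass = 2.000 × 133.33 = 266.66 g

266.66 g


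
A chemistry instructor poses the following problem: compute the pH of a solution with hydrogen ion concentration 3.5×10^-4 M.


pH = -log10([H+]) = -log10(3.5×10^-4)
= 4 - log10(3.5)
= 4 - 0.54
= 3.46

3.46


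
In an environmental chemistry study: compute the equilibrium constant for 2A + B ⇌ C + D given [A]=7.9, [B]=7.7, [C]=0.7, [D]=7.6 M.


Kc = [C][D]/([A]^2[B])
= (0.7^1 × 7.6^1)/(7.9^2 × 7.7^1)
= 5.32/480.557
= 0.01107

0.01107


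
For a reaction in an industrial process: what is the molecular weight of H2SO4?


M(H2SO4) = 2×1.008 + 1×32.07 + 4×16.0
= 2.02 + 32.07 + 64.0
= 98.09 g/mol

98.09 g/mol


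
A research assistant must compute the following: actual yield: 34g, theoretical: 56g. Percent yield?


% yield = actual/theoretical × 100
= 34/56 × 100
= 60.71%

60.71%


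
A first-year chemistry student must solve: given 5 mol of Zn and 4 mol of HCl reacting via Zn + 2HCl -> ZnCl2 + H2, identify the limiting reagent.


Mole ratio available / coefficient:
  Zn: 5/1 = 5.000
  HCl: 4/2 = 2.000
Smaller ratio is limiting.

HCl


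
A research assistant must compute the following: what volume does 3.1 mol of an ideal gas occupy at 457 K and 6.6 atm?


PV = nRT  (R = 0.08206 L·atm/(mol·K))
V = nRT/P = 3.1×0.08206×457/6.6
= 17.614 L

17.614 L


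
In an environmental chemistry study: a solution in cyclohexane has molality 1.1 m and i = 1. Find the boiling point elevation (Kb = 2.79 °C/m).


ΔTb = Kb × m × i
= 2.79 × 1.1 × 1
= 3.069 °C

3.069 °C


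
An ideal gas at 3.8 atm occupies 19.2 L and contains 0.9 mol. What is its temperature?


PV = nRT  (R = 0.08206 L·atm/(mol·K))
T = PV/(nR) = 3.8×19.2/(0.9×0.08206)
= 72.96/0.073854
= 987.90 K

987.90 K
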